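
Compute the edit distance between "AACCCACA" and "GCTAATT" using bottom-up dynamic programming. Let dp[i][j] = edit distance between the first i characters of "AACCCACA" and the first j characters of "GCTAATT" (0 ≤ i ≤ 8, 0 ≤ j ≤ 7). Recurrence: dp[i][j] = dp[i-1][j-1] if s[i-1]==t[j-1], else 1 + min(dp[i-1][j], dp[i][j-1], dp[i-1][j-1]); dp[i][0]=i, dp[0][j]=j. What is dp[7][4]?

   ''  G  C  T  A  A  T  T
''  0  1  2  3  4  5  6  7
 A  1  1  2  3  3  4  5  6
 A  2  2  2  3  3  3  4  5
 C  3  3  2  3  4  4  4  5
 C  4  4  3  3  4  5  5  5
 C  5  5  4  4  4  5  6  6
 A  6  6  5  5  4  4  5  6
 C  7  7  6  6  5  5  5  6
 A  8  8  7  7  6  5  6  6

5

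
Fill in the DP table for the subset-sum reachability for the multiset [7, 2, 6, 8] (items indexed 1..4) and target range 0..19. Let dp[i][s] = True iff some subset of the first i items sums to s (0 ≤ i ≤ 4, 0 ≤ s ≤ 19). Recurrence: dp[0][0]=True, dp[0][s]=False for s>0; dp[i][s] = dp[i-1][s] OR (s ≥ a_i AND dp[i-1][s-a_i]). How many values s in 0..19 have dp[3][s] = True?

i\s   0   1   2   3   4   5   6   7   8   9  10  11  12  13  14  15  16  17  18  19
  0   T   F   F   F   F   F   F   F   F   F   F   F   F   F   F   F   F   F   F   F
  1   T   F   F   F   F   F   F   T   F   F   F   F   F   F   F   F   F   F   F   F
  2   T   F   T   F   F   F   F   T   F   T   F   F   F   F   F   F   F   F   F   F
  3   T   F   T   F   F   F   T   T   T   T   F   F   F   T   F   T   F   F   F   F
  4   T   F   T   F   F   F   T   T   T   T   T   F   F   T   T   T   T   T   F   F

8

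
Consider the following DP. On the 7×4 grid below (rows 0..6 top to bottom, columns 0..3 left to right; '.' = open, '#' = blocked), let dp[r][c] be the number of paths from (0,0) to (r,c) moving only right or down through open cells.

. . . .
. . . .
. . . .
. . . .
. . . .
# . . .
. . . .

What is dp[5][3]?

r\c   0   1   2   3
  0   1   1   1   1
  1   1   2   3   4
  2   1   3   6  10
  3   1   4  10  20
  4   1   5  15  35
  5   0   5  20  55
  6   0   5  25  80

55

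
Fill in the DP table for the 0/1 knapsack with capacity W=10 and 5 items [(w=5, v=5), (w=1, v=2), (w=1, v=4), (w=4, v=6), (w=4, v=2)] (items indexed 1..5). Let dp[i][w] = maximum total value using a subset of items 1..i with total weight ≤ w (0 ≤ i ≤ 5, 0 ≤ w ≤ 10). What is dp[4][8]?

i\w   0   1   2   3   4   5   6   7   8   9  10
  0   0   0   0   0   0   0   0   0   0   0   0
  1   0   0   0   0   0   5   5   5   5   5   5
  2   0   2   2   2   2   5   7   7   7   7   7
  3   0   4   6   6   6   6   9  11  11  11  11
  4   0   4   6   6   6  10  12  12  12  12  15
  5   0   4   6   6   6  10  12  12  12  12  15

12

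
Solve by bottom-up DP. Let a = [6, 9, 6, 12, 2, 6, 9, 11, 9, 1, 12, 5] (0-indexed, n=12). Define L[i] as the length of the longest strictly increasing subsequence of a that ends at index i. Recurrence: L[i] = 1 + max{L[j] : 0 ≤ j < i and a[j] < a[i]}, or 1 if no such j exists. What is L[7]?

   i    0    1    2    3    4    5    6    7    8    9   10   11
a[i]    6    9    6   12    2    6    9   11    9    1   12    5
L[i]    1    2    1    3    1    2    3    4    3    1    5    2

4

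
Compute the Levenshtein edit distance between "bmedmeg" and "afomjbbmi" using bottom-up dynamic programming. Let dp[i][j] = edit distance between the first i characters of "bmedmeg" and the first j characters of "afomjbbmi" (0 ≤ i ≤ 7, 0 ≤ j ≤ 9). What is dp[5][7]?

6

   ''  a  f  o  m  j  b  b  m  i
''  0  1  2  3  4  5  6  7  8  9
 b  1  1  2  3  4  5  5  6  7  8
 m  2  2  2  3  3  4  5  6  6  7
 e  3  3  3  3  4  4  5  6  7  7
 d  4  4  4  4  4  5  5  6  7  8
 m  5  5  5  5  4  5  6  6  6  7
 e  6  6  6  6  5  5  6  7  7  7
 g  7  7  7  7  6  6  6  7  8  8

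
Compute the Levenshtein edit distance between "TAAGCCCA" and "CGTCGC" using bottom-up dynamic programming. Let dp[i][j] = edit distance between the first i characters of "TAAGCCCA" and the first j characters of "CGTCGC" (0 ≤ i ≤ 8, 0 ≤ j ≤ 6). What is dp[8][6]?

   ''  C  G  T  C  G  C
''  0  1  2  3  4  5  6
 T  1  1  2  2  3  4  5
 A  2  2  2  3  3  4  5
 A  3  3  3  3  4  4  5
 G  4  4  3  4  4  4  5
 C  5  4  4  4  4  5  4
 C  6  5  5  5  4  5  5
 C  7  6  6  6  5  5  5
 A  8  7  7  7  6  6  6

6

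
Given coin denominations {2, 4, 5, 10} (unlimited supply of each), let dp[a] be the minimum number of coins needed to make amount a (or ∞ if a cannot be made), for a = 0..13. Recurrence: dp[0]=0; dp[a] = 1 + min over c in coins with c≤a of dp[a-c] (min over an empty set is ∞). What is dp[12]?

2

 a  0  1  2  3  4  5  6  7  8  9 10 11 12 13
dp  0  -  1  -  1  1  2  2  2  2  1  3  2  3
(- denotes ∞ / unreachable)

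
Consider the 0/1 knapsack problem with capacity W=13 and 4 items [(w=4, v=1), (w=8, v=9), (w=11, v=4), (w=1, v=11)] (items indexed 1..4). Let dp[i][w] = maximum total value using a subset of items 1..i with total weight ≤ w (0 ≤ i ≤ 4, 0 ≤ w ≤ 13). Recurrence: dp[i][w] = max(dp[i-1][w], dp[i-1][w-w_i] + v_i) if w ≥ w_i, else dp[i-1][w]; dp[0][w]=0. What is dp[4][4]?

i\w   0   1   2   3   4   5   6   7   8   9  10  11  12  13
  0   0   0   0   0   0   0   0   0   0   0   0   0   0   0
  1   0   0   0   0   1   1   1   1   1   1   1   1   1   1
  2   0   0   0   0   1   1   1   1   9   9   9   9  10  10
  3   0   0   0   0   1   1   1   1   9   9   9   9  10  10
  4   0  11  11  11  11  12  12  12  12  20  20  20  20  21

11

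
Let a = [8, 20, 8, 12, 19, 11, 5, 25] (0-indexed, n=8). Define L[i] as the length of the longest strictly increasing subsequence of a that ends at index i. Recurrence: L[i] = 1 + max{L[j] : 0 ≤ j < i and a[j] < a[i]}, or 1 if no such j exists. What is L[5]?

2

   i    0    1    2    3    4    5    6    7
a[i]    8   20    8   12   19   11    5   25
L[i]    1    2    1    2    3    2    1    4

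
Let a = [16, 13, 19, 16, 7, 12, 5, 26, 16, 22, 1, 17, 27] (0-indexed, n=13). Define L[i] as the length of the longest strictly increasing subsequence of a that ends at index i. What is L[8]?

3

   i    0    1    2    3    4    5    6    7    8    9   10   11   12
a[i]   16   13   19   16    7   12    5   26   16   22    1   17   27
L[i]    1    1    2    2    1    2    1    3    3    4    1    4    5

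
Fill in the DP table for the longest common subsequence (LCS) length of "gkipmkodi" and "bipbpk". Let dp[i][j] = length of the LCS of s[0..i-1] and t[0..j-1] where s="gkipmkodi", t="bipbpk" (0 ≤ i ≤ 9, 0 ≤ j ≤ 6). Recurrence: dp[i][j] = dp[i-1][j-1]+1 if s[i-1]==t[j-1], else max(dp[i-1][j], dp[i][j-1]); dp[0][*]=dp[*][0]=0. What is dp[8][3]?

   ''  b  i  p  b  p  k
''  0  0  0  0  0  0  0
 g  0  0  0  0  0  0  0
 k  0  0  0  0  0  0  1
 i  0  0  1  1  1  1  1
 p  0  0  1  2  2  2  2
 m  0  0  1  2  2  2  2
 k  0  0  1  2  2  2  3
 o  0  0  1  2  2  2  3
 d  0  0  1  2  2  2  3
 i  0  0  1  2  2  2  3

2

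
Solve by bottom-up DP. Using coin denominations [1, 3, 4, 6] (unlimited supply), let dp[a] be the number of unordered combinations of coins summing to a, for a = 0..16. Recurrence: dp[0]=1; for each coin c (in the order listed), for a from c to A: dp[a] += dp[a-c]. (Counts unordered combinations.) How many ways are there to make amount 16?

28

after  coin     0     1     2     3     4     5     6     7     8     9    10    11    12    13    14    15    16
          1     1     1     1     1     1     1     1     1     1     1     1     1     1     1     1     1     1
          3     1     1     1     2     2     2     3     3     3     4     4     4     5     5     5     6     6
          4     1     1     1     2     3     3     4     5     6     7     8     9    11    12    13    15    17
          6     1     1     1     2     3     3     5     6     7     9    11    12    16    18    20    24    28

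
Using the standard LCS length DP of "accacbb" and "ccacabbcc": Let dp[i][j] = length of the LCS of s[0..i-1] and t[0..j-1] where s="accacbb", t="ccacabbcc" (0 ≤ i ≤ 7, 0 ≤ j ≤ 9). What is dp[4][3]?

   ''  c  c  a  c  a  b  b  c  c
''  0  0  0  0  0  0  0  0  0  0
 a  0  0  0  1  1  1  1  1  1  1
 c  0  1  1  1  2  2  2  2  2  2
 c  0  1  2  2  2  2  2  2  3  3
 a  0  1  2  3  3  3  3  3  3  3
 c  0  1  2  3  4  4  4  4  4  4
 b  0  1  2  3  4  4  5  5  5  5
 b  0  1  2  3  4  4  5  6  6  6

3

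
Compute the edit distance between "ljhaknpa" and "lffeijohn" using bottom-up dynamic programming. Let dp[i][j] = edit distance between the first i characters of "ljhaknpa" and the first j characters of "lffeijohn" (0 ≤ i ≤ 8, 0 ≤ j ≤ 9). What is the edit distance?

   ''  l  f  f  e  i  j  o  h  n
''  0  1  2  3  4  5  6  7  8  9
 l  1  0  1  2  3  4  5  6  7  8
 j  2  1  1  2  3  4  4  5  6  7
 h  3  2  2  2  3  4  5  5  5  6
 a  4  3  3  3  3  4  5  6  6  6
 k  5  4  4  4  4  4  5  6  7  7
 n  6  5  5  5  5  5  5  6  7  7
 p  7  6  6  6  6  6  6  6  7  8
 a  8  7  7  7  7  7  7  7  7  8

8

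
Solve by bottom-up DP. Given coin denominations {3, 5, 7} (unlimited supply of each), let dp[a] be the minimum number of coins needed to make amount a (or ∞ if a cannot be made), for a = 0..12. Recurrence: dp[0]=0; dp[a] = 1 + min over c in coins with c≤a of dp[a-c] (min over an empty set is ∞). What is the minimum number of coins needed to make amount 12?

2

 a  0  1  2  3  4  5  6  7  8  9 10 11 12
dp  0  -  -  1  -  1  2  1  2  3  2  3  2
(- denotes ∞ / unreachable)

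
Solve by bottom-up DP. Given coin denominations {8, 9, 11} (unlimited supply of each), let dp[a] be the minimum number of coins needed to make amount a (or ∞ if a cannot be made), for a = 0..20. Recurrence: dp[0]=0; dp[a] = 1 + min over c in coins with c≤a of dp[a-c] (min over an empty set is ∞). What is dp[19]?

2

 a  0  1  2  3  4  5  6  7  8  9 10 11 12 13 14 15 16 17 18 19 20
dp  0  -  -  -  -  -  -  -  1  1  -  1  -  -  -  -  2  2  2  2  2
(- denotes ∞ / unreachable)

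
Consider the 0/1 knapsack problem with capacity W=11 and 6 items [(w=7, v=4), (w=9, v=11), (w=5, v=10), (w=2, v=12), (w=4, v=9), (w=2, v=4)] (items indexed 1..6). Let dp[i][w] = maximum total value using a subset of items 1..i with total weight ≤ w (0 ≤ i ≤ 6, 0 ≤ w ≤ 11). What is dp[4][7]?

i\w   0   1   2   3   4   5   6   7   8   9  10  11
  0   0   0   0   0   0   0   0   0   0   0   0   0
  1   0   0   0   0   0   0   0   4   4   4   4   4
  2   0   0   0   0   0   0   0   4   4  11  11  11
  3   0   0   0   0   0  10  10  10  10  11  11  11
  4   0   0  12  12  12  12  12  22  22  22  22  23
  5   0   0  12  12  12  12  21  22  22  22  22  31
  6   0   0  12  12  16  16  21  22  25  26  26  31

22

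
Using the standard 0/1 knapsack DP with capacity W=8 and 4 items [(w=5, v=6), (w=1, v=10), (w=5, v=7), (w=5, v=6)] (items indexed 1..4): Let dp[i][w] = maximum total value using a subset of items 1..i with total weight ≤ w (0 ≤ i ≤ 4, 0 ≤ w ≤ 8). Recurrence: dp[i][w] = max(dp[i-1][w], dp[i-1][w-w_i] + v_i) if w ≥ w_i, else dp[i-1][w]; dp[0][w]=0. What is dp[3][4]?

10

i\w   0   1   2   3   4   5   6   7   8
  0   0   0   0   0   0   0   0   0   0
  1   0   0   0   0   0   6   6   6   6
  2   0  10  10  10  10  10  16  16  16
  3   0  10  10  10  10  10  17  17  17
  4   0  10  10  10  10  10  17  17  17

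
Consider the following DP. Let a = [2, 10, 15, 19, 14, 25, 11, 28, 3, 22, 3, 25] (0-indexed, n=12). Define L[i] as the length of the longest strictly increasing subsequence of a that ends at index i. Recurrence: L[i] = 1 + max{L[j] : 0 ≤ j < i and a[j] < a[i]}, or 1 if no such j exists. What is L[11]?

6

   i    0    1    2    3    4    5    6    7    8    9   10   11
a[i]    2   10   15   19   14   25   11   28    3   22    3   25
L[i]    1    2    3    4    3    5    3    6    2    5    2    6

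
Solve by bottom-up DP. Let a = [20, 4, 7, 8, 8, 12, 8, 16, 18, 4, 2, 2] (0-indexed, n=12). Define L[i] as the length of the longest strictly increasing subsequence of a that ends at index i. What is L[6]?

   i    0    1    2    3    4    5    6    7    8    9   10   11
a[i]   20    4    7    8    8   12    8   16   18    4    2    2
L[i]    1    1    2    3    3    4    3    5    6    1    1    1

3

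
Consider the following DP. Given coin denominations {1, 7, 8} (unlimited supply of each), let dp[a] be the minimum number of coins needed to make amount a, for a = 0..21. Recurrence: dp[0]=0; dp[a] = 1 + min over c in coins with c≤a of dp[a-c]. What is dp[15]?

 a  0  1  2  3  4  5  6  7  8  9 10 11 12 13 14 15 16 17 18 19 20 21
dp  0  1  2  3  4  5  6  1  1  2  3  4  5  6  2  2  2  3  4  5  6  3

2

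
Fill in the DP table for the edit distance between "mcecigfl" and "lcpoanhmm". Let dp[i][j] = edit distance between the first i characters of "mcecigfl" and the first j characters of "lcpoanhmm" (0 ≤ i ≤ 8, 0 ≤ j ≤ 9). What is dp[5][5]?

   ''  l  c  p  o  a  n  h  m  m
''  0  1  2  3  4  5  6  7  8  9
 m  1  1  2  3  4  5  6  7  7  8
 c  2  2  1  2  3  4  5  6  7  8
 e  3  3  2  2  3  4  5  6  7  8
 c  4  4  3  3  3  4  5  6  7  8
 i  5  5  4  4  4  4  5  6  7  8
 g  6  6  5  5  5  5  5  6  7  8
 f  7  7  6  6  6  6  6  6  7  8
 l  8  7  7  7  7  7  7  7  7  8

4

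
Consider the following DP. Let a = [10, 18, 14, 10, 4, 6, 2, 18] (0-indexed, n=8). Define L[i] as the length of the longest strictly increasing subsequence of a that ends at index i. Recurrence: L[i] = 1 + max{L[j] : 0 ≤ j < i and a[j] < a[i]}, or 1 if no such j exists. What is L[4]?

   i    0    1    2    3    4    5    6    7
a[i]   10   18   14   10    4    6    2   18
L[i]    1    2    2    1    1    2    1    3

1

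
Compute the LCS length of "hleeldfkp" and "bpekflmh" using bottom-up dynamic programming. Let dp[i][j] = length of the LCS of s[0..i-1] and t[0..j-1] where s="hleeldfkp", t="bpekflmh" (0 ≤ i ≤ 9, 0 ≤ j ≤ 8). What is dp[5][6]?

2

   ''  b  p  e  k  f  l  m  h
''  0  0  0  0  0  0  0  0  0
 h  0  0  0  0  0  0  0  0  1
 l  0  0  0  0  0  0  1  1  1
 e  0  0  0  1  1  1  1  1  1
 e  0  0  0  1  1  1  1  1  1
 l  0  0  0  1  1  1  2  2  2
 d  0  0  0  1  1  1  2  2  2
 f  0  0  0  1  1  2  2  2  2
 k  0  0  0  1  2  2  2  2  2
 p  0  0  1  1  2  2  2  2  2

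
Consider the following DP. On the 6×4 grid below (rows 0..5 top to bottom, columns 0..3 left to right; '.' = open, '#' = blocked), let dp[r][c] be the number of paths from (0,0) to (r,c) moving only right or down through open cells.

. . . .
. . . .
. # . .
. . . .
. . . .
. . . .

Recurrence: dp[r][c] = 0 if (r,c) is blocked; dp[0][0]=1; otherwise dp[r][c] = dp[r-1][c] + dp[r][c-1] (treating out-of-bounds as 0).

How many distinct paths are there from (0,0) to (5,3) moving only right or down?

26

r\c   0   1   2   3
  0   1   1   1   1
  1   1   2   3   4
  2   1   0   3   7
  3   1   1   4  11
  4   1   2   6  17
  5   1   3   9  26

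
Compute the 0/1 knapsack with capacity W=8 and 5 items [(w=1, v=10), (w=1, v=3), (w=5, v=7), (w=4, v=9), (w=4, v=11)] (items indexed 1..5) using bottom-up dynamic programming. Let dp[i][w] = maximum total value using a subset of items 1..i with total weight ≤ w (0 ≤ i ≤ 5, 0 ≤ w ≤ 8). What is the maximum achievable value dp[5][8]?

24

i\w   0   1   2   3   4   5   6   7   8
  0   0   0   0   0   0   0   0   0   0
  1   0  10  10  10  10  10  10  10  10
  2   0  10  13  13  13  13  13  13  13
  3   0  10  13  13  13  13  17  20  20
  4   0  10  13  13  13  19  22  22  22
  5   0  10  13  13  13  21  24  24  24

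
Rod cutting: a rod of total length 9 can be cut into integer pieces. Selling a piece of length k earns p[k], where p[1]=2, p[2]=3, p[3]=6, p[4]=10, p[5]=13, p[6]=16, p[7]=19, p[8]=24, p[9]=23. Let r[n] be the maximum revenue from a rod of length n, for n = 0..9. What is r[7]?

19

   n    0    1    2    3    4    5    6    7    8    9
r[n]    0    2    4    6   10   13   16   19   24   26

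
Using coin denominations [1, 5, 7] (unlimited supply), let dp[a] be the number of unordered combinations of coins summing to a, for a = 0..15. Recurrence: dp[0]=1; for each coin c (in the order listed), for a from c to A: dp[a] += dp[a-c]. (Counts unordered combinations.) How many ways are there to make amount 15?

7

after  coin     0     1     2     3     4     5     6     7     8     9    10    11    12    13    14    15
          1     1     1     1     1     1     1     1     1     1     1     1     1     1     1     1     1
          5     1     1     1     1     1     2     2     2     2     2     3     3     3     3     3     4
          7     1     1     1     1     1     2     2     3     3     3     4     4     5     5     6     7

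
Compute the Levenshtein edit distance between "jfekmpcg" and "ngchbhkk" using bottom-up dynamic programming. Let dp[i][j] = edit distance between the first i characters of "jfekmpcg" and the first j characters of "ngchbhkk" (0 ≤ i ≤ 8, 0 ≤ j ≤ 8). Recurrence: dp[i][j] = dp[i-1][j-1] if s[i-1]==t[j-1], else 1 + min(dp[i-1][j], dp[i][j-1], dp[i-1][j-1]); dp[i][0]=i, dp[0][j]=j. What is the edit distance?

8

   ''  n  g  c  h  b  h  k  k
''  0  1  2  3  4  5  6  7  8
 j  1  1  2  3  4  5  6  7  8
 f  2  2  2  3  4  5  6  7  8
 e  3  3  3  3  4  5  6  7  8
 k  4  4  4  4  4  5  6  6  7
 m  5  5  5  5  5  5  6  7  7
 p  6  6  6  6  6  6  6  7  8
 c  7  7  7  6  7  7  7  7  8
 g  8  8  7  7  7  8  8  8  8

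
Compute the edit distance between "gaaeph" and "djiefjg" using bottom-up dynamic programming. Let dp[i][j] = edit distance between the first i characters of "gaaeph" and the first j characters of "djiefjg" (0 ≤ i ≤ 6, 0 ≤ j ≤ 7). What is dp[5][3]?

5

   ''  d  j  i  e  f  j  g
''  0  1  2  3  4  5  6  7
 g  1  1  2  3  4  5  6  6
 a  2  2  2  3  4  5  6  7
 a  3  3  3  3  4  5  6  7
 e  4  4  4  4  3  4  5  6
 p  5  5  5  5  4  4  5  6
 h  6  6  6  6  5  5  5  6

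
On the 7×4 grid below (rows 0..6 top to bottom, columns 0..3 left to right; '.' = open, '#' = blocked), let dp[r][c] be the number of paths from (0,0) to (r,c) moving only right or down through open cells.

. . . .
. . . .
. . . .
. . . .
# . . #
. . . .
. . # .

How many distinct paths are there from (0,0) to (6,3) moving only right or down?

r\c   0   1   2   3
  0   1   1   1   1
  1   1   2   3   4
  2   1   3   6  10
  3   1   4  10  20
  4   0   4  14   0
  5   0   4  18  18
  6   0   4   0  18

18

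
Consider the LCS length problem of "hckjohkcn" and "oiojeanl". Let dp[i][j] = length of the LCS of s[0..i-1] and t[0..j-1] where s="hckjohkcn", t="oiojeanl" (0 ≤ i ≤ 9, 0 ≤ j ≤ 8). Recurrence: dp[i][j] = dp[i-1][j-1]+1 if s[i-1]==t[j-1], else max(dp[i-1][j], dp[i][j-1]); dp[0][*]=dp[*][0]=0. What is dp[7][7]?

1

   ''  o  i  o  j  e  a  n  l
''  0  0  0  0  0  0  0  0  0
 h  0  0  0  0  0  0  0  0  0
 c  0  0  0  0  0  0  0  0  0
 k  0  0  0  0  0  0  0  0  0
 j  0  0  0  0  1  1  1  1  1
 o  0  1  1  1  1  1  1  1  1
 h  0  1  1  1  1  1  1  1  1
 k  0  1  1  1  1  1  1  1  1
 c  0  1  1  1  1  1  1  1  1
 n  0  1  1  1  1  1  1  2  2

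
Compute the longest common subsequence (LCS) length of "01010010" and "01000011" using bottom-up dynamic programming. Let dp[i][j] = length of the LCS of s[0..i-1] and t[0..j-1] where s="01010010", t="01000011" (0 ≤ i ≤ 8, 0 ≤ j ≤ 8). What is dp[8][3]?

3

   ''  0  1  0  0  0  0  1  1
''  0  0  0  0  0  0  0  0  0
 0  0  1  1  1  1  1  1  1  1
 1  0  1  2  2  2  2  2  2  2
 0  0  1  2  3  3  3  3  3  3
 1  0  1  2  3  3  3  3  4  4
 0  0  1  2  3  4  4  4  4  4
 0  0  1  2  3  4  5  5  5  5
 1  0  1  2  3  4  5  5  6  6
 0  0  1  2  3  4  5  6  6  6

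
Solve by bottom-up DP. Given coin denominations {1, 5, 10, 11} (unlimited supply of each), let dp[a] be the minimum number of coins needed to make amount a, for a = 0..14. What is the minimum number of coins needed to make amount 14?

 a  0  1  2  3  4  5  6  7  8  9 10 11 12 13 14
dp  0  1  2  3  4  1  2  3  4  5  1  1  2  3  4

4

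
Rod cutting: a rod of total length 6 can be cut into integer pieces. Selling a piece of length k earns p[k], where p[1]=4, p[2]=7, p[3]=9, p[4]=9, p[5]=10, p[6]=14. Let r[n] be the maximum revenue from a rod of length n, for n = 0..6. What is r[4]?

16

   n    0    1    2    3    4    5    6
r[n]    0    4    8   12   16   20   24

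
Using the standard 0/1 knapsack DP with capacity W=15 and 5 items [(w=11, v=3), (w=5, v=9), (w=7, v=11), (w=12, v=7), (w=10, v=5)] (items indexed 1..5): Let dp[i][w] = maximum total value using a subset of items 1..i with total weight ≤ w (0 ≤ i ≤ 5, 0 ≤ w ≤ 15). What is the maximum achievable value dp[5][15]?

20

i\w   0   1   2   3   4   5   6   7   8   9  10  11  12  13  14  15
  0   0   0   0   0   0   0   0   0   0   0   0   0   0   0   0   0
  1   0   0   0   0   0   0   0   0   0   0   0   3   3   3   3   3
  2   0   0   0   0   0   9   9   9   9   9   9   9   9   9   9   9
  3   0   0   0   0   0   9   9  11  11  11  11  11  20  20  20  20
  4   0   0   0   0   0   9   9  11  11  11  11  11  20  20  20  20
  5   0   0   0   0   0   9   9  11  11  11  11  11  20  20  20  20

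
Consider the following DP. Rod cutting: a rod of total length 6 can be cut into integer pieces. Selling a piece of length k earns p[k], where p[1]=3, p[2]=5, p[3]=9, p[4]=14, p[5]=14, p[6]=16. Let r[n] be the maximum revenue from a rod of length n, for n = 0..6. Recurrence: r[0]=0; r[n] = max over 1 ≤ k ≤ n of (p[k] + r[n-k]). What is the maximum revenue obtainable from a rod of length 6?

20

   n    0    1    2    3    4    5    6
r[n]    0    3    6    9   14   17   20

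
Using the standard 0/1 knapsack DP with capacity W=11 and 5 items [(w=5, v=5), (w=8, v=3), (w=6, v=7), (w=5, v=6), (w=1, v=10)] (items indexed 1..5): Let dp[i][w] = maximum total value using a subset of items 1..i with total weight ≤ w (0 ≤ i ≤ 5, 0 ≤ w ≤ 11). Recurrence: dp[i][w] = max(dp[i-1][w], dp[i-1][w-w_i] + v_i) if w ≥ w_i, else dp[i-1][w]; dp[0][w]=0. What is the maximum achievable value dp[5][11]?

21

i\w   0   1   2   3   4   5   6   7   8   9  10  11
  0   0   0   0   0   0   0   0   0   0   0   0   0
  1   0   0   0   0   0   5   5   5   5   5   5   5
  2   0   0   0   0   0   5   5   5   5   5   5   5
  3   0   0   0   0   0   5   7   7   7   7   7  12
  4   0   0   0   0   0   6   7   7   7   7  11  13
  5   0  10  10  10  10  10  16  17  17  17  17  21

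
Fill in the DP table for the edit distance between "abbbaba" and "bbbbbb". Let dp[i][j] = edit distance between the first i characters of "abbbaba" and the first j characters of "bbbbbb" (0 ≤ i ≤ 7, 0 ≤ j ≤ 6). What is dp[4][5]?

2

   ''  b  b  b  b  b  b
''  0  1  2  3  4  5  6
 a  1  1  2  3  4  5  6
 b  2  1  1  2  3  4  5
 b  3  2  1  1  2  3  4
 b  4  3  2  1  1  2  3
 a  5  4  3  2  2  2  3
 b  6  5  4  3  2  2  2
 a  7  6  5  4  3  3  3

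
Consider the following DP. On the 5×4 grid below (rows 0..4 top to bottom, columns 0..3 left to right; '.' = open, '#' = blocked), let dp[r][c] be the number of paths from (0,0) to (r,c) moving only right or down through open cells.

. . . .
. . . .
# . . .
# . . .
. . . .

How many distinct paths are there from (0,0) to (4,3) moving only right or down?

25

r\c   0   1   2   3
  0   1   1   1   1
  1   1   2   3   4
  2   0   2   5   9
  3   0   2   7  16
  4   0   2   9  25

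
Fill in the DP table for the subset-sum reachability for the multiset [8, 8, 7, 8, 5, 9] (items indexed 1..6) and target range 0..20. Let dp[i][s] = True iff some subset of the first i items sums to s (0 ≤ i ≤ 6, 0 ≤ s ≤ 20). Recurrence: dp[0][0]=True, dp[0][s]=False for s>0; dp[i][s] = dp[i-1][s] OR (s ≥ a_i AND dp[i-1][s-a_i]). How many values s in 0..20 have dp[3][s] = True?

5

i\s   0   1   2   3   4   5   6   7   8   9  10  11  12  13  14  15  16  17  18  19  20
  0   T   F   F   F   F   F   F   F   F   F   F   F   F   F   F   F   F   F   F   F   F
  1   T   F   F   F   F   F   F   F   T   F   F   F   F   F   F   F   F   F   F   F   F
  2   T   F   F   F   F   F   F   F   T   F   F   F   F   F   F   F   T   F   F   F   F
  3   T   F   F   F   F   F   F   T   T   F   F   F   F   F   F   T   T   F   F   F   F
  4   T   F   F   F   F   F   F   T   T   F   F   F   F   F   F   T   T   F   F   F   F
  5   T   F   F   F   F   T   F   T   T   F   F   F   T   T   F   T   T   F   F   F   T
  6   T   F   F   F   F   T   F   T   T   T   F   F   T   T   T   T   T   T   F   F   T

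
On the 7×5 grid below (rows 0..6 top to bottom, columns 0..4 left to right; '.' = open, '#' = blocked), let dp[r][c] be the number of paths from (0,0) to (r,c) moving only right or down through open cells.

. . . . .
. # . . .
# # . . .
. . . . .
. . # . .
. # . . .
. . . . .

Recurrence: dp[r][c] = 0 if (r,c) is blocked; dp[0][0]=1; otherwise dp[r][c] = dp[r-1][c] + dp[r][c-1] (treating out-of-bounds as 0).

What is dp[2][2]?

1

r\c   0   1   2   3   4
  0   1   1   1   1   1
  1   1   0   1   2   3
  2   0   0   1   3   6
  3   0   0   1   4  10
  4   0   0   0   4  14
  5   0   0   0   4  18
  6   0   0   0   4  22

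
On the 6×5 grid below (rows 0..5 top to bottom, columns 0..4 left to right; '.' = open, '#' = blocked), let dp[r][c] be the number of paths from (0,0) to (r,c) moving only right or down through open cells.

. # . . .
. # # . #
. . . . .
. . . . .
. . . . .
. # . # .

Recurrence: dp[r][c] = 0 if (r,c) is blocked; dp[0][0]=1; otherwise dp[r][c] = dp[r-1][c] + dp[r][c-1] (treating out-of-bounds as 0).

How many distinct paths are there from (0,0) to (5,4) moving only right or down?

r\c   0   1   2   3   4
  0   1   0   0   0   0
  1   1   0   0   0   0
  2   1   1   1   1   1
  3   1   2   3   4   5
  4   1   3   6  10  15
  5   1   0   6   0  15

15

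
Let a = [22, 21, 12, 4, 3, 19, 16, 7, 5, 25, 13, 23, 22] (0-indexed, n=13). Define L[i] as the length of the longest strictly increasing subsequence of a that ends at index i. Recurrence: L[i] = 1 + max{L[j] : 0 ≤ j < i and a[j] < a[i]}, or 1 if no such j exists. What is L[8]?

2

   i    0    1    2    3    4    5    6    7    8    9   10   11   12
a[i]   22   21   12    4    3   19   16    7    5   25   13   23   22
L[i]    1    1    1    1    1    2    2    2    2    3    3    4    4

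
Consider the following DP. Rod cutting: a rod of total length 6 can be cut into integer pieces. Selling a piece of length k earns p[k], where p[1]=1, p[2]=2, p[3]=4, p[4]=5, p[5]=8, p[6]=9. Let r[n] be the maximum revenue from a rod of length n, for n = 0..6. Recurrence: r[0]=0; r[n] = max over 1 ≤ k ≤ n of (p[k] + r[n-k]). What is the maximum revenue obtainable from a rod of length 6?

9

   n    0    1    2    3    4    5    6
r[n]    0    1    2    4    5    8    9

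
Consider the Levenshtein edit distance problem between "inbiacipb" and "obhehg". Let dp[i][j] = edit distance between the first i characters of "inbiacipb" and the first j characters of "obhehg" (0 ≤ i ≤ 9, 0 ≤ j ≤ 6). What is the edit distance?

8

   ''  o  b  h  e  h  g
''  0  1  2  3  4  5  6
 i  1  1  2  3  4  5  6
 n  2  2  2  3  4  5  6
 b  3  3  2  3  4  5  6
 i  4  4  3  3  4  5  6
 a  5  5  4  4  4  5  6
 c  6  6  5  5  5  5  6
 i  7  7  6  6  6  6  6
 p  8  8  7  7  7  7  7
 b  9  9  8  8  8  8  8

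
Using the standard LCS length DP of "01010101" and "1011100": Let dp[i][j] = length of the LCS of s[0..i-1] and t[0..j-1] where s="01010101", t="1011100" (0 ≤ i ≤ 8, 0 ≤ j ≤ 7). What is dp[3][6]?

   ''  1  0  1  1  1  0  0
''  0  0  0  0  0  0  0  0
 0  0  0  1  1  1  1  1  1
 1  0  1  1  2  2  2  2  2
 0  0  1  2  2  2  2  3  3
 1  0  1  2  3  3  3  3  3
 0  0  1  2  3  3  3  4  4
 1  0  1  2  3  4  4  4  4
 0  0  1  2  3  4  4  5  5
 1  0  1  2  3  4  5  5  5

3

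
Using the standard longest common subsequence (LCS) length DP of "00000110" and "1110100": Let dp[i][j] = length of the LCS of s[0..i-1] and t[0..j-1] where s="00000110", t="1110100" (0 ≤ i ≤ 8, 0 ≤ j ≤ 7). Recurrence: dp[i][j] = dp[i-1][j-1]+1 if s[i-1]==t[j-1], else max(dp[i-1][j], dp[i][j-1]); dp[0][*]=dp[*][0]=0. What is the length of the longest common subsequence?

3

   ''  1  1  1  0  1  0  0
''  0  0  0  0  0  0  0  0
 0  0  0  0  0  1  1  1  1
 0  0  0  0  0  1  1  2  2
 0  0  0  0  0  1  1  2  3
 0  0  0  0  0  1  1  2  3
 0  0  0  0  0  1  1  2  3
 1  0  1  1  1  1  2  2  3
 1  0  1  2  2  2  2  2  3
 0  0  1  2  2  3  3  3  3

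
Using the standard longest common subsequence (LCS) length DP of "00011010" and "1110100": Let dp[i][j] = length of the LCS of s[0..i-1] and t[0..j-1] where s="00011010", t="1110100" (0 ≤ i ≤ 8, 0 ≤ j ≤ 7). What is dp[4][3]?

1

   ''  1  1  1  0  1  0  0
''  0  0  0  0  0  0  0  0
 0  0  0  0  0  1  1  1  1
 0  0  0  0  0  1  1  2  2
 0  0  0  0  0  1  1  2  3
 1  0  1  1  1  1  2  2  3
 1  0  1  2  2  2  2  2  3
 0  0  1  2  2  3  3  3  3
 1  0  1  2  3  3  4  4  4
 0  0  1  2  3  4  4  5  5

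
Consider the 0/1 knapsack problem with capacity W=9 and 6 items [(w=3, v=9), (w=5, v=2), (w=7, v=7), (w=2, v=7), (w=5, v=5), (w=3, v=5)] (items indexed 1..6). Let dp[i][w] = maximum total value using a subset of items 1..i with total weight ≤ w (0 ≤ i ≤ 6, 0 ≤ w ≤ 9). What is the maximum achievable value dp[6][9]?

i\w   0   1   2   3   4   5   6   7   8   9
  0   0   0   0   0   0   0   0   0   0   0
  1   0   0   0   9   9   9   9   9   9   9
  2   0   0   0   9   9   9   9   9  11  11
  3   0   0   0   9   9   9   9   9  11  11
  4   0   0   7   9   9  16  16  16  16  16
  5   0   0   7   9   9  16  16  16  16  16
  6   0   0   7   9   9  16  16  16  21  21

21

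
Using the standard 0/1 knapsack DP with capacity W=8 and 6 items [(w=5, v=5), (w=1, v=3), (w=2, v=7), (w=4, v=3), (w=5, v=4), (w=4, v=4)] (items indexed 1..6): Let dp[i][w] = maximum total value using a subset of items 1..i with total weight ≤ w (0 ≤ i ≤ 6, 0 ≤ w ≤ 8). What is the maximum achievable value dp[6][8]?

i\w   0   1   2   3   4   5   6   7   8
  0   0   0   0   0   0   0   0   0   0
  1   0   0   0   0   0   5   5   5   5
  2   0   3   3   3   3   5   8   8   8
  3   0   3   7  10  10  10  10  12  15
  4   0   3   7  10  10  10  10  13  15
  5   0   3   7  10  10  10  10  13  15
  6   0   3   7  10  10  10  11  14  15

15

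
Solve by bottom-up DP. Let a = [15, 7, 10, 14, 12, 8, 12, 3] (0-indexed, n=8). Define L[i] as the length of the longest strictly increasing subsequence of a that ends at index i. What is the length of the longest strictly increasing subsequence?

3

   i    0    1    2    3    4    5    6    7
a[i]   15    7   10   14   12    8   12    3
L[i]    1    1    2    3    3    2    3    1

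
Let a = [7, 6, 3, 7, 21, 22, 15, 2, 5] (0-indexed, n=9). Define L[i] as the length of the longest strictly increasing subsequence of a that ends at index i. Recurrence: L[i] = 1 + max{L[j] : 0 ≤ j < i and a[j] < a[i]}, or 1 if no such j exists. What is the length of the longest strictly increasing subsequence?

4

   i    0    1    2    3    4    5    6    7    8
a[i]    7    6    3    7   21   22   15    2    5
L[i]    1    1    1    2    3    4    3    1    2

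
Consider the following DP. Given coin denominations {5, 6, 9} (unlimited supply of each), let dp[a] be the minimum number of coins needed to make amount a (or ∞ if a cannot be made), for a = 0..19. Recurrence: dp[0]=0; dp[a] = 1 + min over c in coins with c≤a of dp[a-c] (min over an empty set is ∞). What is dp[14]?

2

 a  0  1  2  3  4  5  6  7  8  9 10 11 12 13 14 15 16 17 18 19
dp  0  -  -  -  -  1  1  -  -  1  2  2  2  -  2  2  3  3  2  3
(- denotes ∞ / unreachable)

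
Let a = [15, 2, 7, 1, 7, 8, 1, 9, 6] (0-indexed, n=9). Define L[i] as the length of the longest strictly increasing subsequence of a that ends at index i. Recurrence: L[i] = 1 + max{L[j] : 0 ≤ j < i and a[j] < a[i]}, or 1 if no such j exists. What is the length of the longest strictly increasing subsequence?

4

   i    0    1    2    3    4    5    6    7    8
a[i]   15    2    7    1    7    8    1    9    6
L[i]    1    1    2    1    2    3    1    4    2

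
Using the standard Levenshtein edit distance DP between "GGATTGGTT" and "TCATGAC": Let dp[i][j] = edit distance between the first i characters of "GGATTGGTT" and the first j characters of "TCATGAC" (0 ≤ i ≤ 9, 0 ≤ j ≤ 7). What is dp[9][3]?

   ''  T  C  A  T  G  A  C
''  0  1  2  3  4  5  6  7
 G  1  1  2  3  4  4  5  6
 G  2  2  2  3  4  4  5  6
 A  3  3  3  2  3  4  4  5
 T  4  3  4  3  2  3  4  5
 T  5  4  4  4  3  3  4  5
 G  6  5  5  5  4  3  4  5
 G  7  6  6  6  5  4  4  5
 T  8  7  7  7  6  5  5  5
 T  9  8  8  8  7  6  6  6

8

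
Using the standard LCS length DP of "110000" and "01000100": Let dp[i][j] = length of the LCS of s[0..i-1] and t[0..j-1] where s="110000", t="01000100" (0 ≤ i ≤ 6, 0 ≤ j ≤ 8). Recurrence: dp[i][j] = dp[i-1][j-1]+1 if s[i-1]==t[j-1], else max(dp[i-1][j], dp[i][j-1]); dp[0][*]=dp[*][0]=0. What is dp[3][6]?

2

   ''  0  1  0  0  0  1  0  0
''  0  0  0  0  0  0  0  0  0
 1  0  0  1  1  1  1  1  1  1
 1  0  0  1  1  1  1  2  2  2
 0  0  1  1  2  2  2  2  3  3
 0  0  1  1  2  3  3  3  3  4
 0  0  1  1  2  3  4  4  4  4
 0  0  1  1  2  3  4  4  5  5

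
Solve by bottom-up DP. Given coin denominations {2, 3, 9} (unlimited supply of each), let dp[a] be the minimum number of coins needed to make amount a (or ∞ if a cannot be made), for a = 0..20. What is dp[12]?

 a  0  1  2  3  4  5  6  7  8  9 10 11 12 13 14 15 16 17 18 19 20
dp  0  -  1  1  2  2  2  3  3  1  4  2  2  3  3  3  4  4  2  5  3
(- denotes ∞ / unreachable)

2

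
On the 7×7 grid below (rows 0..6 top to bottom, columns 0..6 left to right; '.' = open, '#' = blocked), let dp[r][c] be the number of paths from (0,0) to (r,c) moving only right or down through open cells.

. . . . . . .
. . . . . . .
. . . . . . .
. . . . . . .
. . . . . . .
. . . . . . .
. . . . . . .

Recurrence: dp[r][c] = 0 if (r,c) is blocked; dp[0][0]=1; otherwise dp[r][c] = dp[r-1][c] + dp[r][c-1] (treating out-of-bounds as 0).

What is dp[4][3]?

r\c   0   1   2   3   4   5   6
  0   1   1   1   1   1   1   1
  1   1   2   3   4   5   6   7
  2   1   3   6  10  15  21  28
  3   1   4  10  20  35  56  84
  4   1   5  15  35  70 126 210
  5   1   6  21  56 126 252 462
  6   1   7  28  84 210 462 924

35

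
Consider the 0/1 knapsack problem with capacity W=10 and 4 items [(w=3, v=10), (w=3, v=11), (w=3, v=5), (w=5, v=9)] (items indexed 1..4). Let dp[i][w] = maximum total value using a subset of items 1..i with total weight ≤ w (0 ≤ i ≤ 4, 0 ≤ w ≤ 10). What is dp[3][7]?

i\w   0   1   2   3   4   5   6   7   8   9  10
  0   0   0   0   0   0   0   0   0   0   0   0
  1   0   0   0  10  10  10  10  10  10  10  10
  2   0   0   0  11  11  11  21  21  21  21  21
  3   0   0   0  11  11  11  21  21  21  26  26
  4   0   0   0  11  11  11  21  21  21  26  26

21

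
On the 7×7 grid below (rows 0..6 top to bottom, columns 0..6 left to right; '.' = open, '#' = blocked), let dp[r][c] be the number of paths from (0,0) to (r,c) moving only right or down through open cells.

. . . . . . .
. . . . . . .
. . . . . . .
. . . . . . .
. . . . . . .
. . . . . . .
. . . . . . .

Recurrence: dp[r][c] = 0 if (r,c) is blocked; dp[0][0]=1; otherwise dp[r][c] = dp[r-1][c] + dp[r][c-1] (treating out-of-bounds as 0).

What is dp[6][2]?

28

r\c   0   1   2   3   4   5   6
  0   1   1   1   1   1   1   1
  1   1   2   3   4   5   6   7
  2   1   3   6  10  15  21  28
  3   1   4  10  20  35  56  84
  4   1   5  15  35  70 126 210
  5   1   6  21  56 126 252 462
  6   1   7  28  84 210 462 924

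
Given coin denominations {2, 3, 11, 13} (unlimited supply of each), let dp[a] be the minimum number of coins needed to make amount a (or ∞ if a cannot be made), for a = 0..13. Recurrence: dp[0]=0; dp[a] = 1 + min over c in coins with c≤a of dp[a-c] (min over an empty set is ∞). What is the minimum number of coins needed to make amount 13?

1

 a  0  1  2  3  4  5  6  7  8  9 10 11 12 13
dp  0  -  1  1  2  2  2  3  3  3  4  1  4  1
(- denotes ∞ / unreachable)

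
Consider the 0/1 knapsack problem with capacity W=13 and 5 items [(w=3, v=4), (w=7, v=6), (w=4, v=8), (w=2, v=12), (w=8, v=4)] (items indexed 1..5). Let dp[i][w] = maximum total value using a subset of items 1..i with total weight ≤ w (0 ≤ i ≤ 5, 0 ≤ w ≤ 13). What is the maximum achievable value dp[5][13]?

i\w   0   1   2   3   4   5   6   7   8   9  10  11  12  13
  0   0   0   0   0   0   0   0   0   0   0   0   0   0   0
  1   0   0   0   4   4   4   4   4   4   4   4   4   4   4
  2   0   0   0   4   4   4   4   6   6   6  10  10  10  10
  3   0   0   0   4   8   8   8  12  12  12  12  14  14  14
  4   0   0  12  12  12  16  20  20  20  24  24  24  24  26
  5   0   0  12  12  12  16  20  20  20  24  24  24  24  26

26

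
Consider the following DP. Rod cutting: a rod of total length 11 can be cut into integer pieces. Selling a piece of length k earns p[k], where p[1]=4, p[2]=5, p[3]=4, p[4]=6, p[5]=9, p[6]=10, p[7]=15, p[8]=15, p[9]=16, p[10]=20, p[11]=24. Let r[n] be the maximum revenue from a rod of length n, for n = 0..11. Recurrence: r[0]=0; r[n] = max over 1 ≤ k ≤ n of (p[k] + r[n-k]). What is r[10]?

40

   n    0    1    2    3    4    5    6    7    8    9   10   11
r[n]    0    4    8   12   16   20   24   28   32   36   40   44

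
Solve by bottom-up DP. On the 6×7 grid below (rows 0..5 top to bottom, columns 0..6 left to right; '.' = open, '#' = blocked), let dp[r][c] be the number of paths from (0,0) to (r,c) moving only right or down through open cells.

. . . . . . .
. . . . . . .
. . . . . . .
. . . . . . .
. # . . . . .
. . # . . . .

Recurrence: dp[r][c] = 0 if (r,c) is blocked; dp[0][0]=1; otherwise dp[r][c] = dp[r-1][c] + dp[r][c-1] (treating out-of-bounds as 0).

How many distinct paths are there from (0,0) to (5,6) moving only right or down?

421

r\c   0   1   2   3   4   5   6
  0   1   1   1   1   1   1   1
  1   1   2   3   4   5   6   7
  2   1   3   6  10  15  21  28
  3   1   4  10  20  35  56  84
  4   1   0  10  30  65 121 205
  5   1   1   0  30  95 216 421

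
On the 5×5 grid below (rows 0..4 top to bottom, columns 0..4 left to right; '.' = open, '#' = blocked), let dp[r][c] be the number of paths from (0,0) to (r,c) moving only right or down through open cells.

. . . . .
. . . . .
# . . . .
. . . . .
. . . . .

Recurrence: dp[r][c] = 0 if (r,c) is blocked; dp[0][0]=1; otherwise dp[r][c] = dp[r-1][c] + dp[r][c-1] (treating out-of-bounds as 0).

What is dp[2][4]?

14

r\c   0   1   2   3   4
  0   1   1   1   1   1
  1   1   2   3   4   5
  2   0   2   5   9  14
  3   0   2   7  16  30
  4   0   2   9  25  55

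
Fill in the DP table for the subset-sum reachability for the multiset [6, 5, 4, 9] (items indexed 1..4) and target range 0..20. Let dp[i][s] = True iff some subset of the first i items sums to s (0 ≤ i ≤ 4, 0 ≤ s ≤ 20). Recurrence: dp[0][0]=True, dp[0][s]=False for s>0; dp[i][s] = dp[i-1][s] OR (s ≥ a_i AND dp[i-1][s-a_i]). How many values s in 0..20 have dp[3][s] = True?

8

i\s   0   1   2   3   4   5   6   7   8   9  10  11  12  13  14  15  16  17  18  19  20
  0   T   F   F   F   F   F   F   F   F   F   F   F   F   F   F   F   F   F   F   F   F
  1   T   F   F   F   F   F   T   F   F   F   F   F   F   F   F   F   F   F   F   F   F
  2   T   F   F   F   F   T   T   F   F   F   F   T   F   F   F   F   F   F   F   F   F
  3   T   F   F   F   T   T   T   F   F   T   T   T   F   F   F   T   F   F   F   F   F
  4   T   F   F   F   T   T   T   F   F   T   T   T   F   T   T   T   F   F   T   T   T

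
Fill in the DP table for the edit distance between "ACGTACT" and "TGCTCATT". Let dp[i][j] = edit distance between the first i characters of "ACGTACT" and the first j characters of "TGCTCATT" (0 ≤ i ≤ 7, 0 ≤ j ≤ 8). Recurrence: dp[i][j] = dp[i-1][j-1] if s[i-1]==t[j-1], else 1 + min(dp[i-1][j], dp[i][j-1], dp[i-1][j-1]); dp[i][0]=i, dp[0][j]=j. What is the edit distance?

5

   ''  T  G  C  T  C  A  T  T
''  0  1  2  3  4  5  6  7  8
 A  1  1  2  3  4  5  5  6  7
 C  2  2  2  2  3  4  5  6  7
 G  3  3  2  3  3  4  5  6  7
 T  4  3  3  3  3  4  5  5  6
 A  5  4  4  4  4  4  4  5  6
 C  6  5  5  4  5  4  5  5  6
 T  7  6  6  5  4  5  5  5  5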